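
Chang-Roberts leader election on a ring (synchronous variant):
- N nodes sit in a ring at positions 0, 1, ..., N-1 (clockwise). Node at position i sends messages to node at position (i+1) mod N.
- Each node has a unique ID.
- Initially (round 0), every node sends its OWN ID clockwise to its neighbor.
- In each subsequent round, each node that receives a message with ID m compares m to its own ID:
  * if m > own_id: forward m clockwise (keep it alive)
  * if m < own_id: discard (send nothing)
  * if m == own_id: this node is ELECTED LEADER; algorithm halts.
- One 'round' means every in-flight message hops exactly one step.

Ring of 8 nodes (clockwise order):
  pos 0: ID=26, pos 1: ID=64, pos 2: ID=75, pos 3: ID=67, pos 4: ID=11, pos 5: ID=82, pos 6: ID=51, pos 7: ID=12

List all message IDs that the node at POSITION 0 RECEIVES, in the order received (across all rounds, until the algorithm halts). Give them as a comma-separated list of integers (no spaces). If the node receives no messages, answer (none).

Round 1: pos1(id64) recv 26: drop; pos2(id75) recv 64: drop; pos3(id67) recv 75: fwd; pos4(id11) recv 67: fwd; pos5(id82) recv 11: drop; pos6(id51) recv 82: fwd; pos7(id12) recv 51: fwd; pos0(id26) recv 12: drop
Round 2: pos4(id11) recv 75: fwd; pos5(id82) recv 67: drop; pos7(id12) recv 82: fwd; pos0(id26) recv 51: fwd
Round 3: pos5(id82) recv 75: drop; pos0(id26) recv 82: fwd; pos1(id64) recv 51: drop
Round 4: pos1(id64) recv 82: fwd
Round 5: pos2(id75) recv 82: fwd
Round 6: pos3(id67) recv 82: fwd
Round 7: pos4(id11) recv 82: fwd
Round 8: pos5(id82) recv 82: ELECTED

Answer: 12,51,82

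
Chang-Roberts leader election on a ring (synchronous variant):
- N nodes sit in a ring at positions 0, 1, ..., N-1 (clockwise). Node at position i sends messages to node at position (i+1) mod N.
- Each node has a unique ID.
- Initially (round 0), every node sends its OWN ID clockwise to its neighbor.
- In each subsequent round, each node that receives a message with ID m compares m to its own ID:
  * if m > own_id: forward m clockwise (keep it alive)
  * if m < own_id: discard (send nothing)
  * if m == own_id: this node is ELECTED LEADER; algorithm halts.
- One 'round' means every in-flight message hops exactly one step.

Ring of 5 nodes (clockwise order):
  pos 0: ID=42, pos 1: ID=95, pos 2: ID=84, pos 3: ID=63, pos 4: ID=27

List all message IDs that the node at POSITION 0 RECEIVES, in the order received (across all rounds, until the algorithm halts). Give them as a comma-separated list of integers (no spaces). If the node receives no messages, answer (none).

Round 1: pos1(id95) recv 42: drop; pos2(id84) recv 95: fwd; pos3(id63) recv 84: fwd; pos4(id27) recv 63: fwd; pos0(id42) recv 27: drop
Round 2: pos3(id63) recv 95: fwd; pos4(id27) recv 84: fwd; pos0(id42) recv 63: fwd
Round 3: pos4(id27) recv 95: fwd; pos0(id42) recv 84: fwd; pos1(id95) recv 63: drop
Round 4: pos0(id42) recv 95: fwd; pos1(id95) recv 84: drop
Round 5: pos1(id95) recv 95: ELECTED

Answer: 27,63,84,95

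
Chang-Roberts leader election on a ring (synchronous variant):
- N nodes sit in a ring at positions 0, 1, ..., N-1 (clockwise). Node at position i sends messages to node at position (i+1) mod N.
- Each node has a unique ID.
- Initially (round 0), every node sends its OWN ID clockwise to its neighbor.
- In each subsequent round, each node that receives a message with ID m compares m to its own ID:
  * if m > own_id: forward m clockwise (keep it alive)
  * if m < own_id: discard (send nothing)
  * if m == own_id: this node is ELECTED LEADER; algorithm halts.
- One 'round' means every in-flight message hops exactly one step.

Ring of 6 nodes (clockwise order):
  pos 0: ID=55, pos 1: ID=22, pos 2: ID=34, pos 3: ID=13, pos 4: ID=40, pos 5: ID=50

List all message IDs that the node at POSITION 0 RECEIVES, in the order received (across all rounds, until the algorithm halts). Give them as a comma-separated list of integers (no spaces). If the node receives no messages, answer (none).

Round 1: pos1(id22) recv 55: fwd; pos2(id34) recv 22: drop; pos3(id13) recv 34: fwd; pos4(id40) recv 13: drop; pos5(id50) recv 40: drop; pos0(id55) recv 50: drop
Round 2: pos2(id34) recv 55: fwd; pos4(id40) recv 34: drop
Round 3: pos3(id13) recv 55: fwd
Round 4: pos4(id40) recv 55: fwd
Round 5: pos5(id50) recv 55: fwd
Round 6: pos0(id55) recv 55: ELECTED

Answer: 50,55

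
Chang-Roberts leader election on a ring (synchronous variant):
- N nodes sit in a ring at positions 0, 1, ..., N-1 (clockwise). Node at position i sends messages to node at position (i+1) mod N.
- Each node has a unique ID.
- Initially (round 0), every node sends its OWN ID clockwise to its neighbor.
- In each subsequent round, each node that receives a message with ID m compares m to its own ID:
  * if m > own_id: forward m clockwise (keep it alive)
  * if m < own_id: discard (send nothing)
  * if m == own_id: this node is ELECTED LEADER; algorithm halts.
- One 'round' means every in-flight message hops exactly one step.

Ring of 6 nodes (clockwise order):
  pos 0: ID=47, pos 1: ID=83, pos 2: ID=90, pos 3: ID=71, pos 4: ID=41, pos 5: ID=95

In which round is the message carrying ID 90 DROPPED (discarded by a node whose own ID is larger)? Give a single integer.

Answer: 3

Derivation:
Round 1: pos1(id83) recv 47: drop; pos2(id90) recv 83: drop; pos3(id71) recv 90: fwd; pos4(id41) recv 71: fwd; pos5(id95) recv 41: drop; pos0(id47) recv 95: fwd
Round 2: pos4(id41) recv 90: fwd; pos5(id95) recv 71: drop; pos1(id83) recv 95: fwd
Round 3: pos5(id95) recv 90: drop; pos2(id90) recv 95: fwd
Round 4: pos3(id71) recv 95: fwd
Round 5: pos4(id41) recv 95: fwd
Round 6: pos5(id95) recv 95: ELECTED
Message ID 90 originates at pos 2; dropped at pos 5 in round 3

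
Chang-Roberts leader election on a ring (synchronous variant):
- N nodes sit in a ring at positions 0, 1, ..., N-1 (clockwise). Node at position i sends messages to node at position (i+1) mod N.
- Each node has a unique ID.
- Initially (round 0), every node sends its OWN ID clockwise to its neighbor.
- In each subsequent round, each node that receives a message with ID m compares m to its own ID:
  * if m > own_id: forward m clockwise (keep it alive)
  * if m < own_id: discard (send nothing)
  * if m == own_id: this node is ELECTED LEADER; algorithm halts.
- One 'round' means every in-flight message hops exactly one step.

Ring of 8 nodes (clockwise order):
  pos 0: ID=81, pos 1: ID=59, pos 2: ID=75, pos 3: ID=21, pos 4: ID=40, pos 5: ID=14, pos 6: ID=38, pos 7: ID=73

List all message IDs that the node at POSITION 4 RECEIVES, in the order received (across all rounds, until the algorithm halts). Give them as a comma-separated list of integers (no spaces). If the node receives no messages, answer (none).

Round 1: pos1(id59) recv 81: fwd; pos2(id75) recv 59: drop; pos3(id21) recv 75: fwd; pos4(id40) recv 21: drop; pos5(id14) recv 40: fwd; pos6(id38) recv 14: drop; pos7(id73) recv 38: drop; pos0(id81) recv 73: drop
Round 2: pos2(id75) recv 81: fwd; pos4(id40) recv 75: fwd; pos6(id38) recv 40: fwd
Round 3: pos3(id21) recv 81: fwd; pos5(id14) recv 75: fwd; pos7(id73) recv 40: drop
Round 4: pos4(id40) recv 81: fwd; pos6(id38) recv 75: fwd
Round 5: pos5(id14) recv 81: fwd; pos7(id73) recv 75: fwd
Round 6: pos6(id38) recv 81: fwd; pos0(id81) recv 75: drop
Round 7: pos7(id73) recv 81: fwd
Round 8: pos0(id81) recv 81: ELECTED

Answer: 21,75,81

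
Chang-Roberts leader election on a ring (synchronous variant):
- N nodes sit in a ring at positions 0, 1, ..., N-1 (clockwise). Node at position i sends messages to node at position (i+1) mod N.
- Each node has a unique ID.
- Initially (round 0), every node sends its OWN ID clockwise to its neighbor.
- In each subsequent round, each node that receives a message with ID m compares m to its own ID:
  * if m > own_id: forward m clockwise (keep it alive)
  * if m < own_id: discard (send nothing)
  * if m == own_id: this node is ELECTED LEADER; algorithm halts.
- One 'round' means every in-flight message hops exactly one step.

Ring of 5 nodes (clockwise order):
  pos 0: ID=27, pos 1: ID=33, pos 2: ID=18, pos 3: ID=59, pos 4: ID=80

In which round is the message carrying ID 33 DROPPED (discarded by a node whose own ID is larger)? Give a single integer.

Answer: 2

Derivation:
Round 1: pos1(id33) recv 27: drop; pos2(id18) recv 33: fwd; pos3(id59) recv 18: drop; pos4(id80) recv 59: drop; pos0(id27) recv 80: fwd
Round 2: pos3(id59) recv 33: drop; pos1(id33) recv 80: fwd
Round 3: pos2(id18) recv 80: fwd
Round 4: pos3(id59) recv 80: fwd
Round 5: pos4(id80) recv 80: ELECTED
Message ID 33 originates at pos 1; dropped at pos 3 in round 2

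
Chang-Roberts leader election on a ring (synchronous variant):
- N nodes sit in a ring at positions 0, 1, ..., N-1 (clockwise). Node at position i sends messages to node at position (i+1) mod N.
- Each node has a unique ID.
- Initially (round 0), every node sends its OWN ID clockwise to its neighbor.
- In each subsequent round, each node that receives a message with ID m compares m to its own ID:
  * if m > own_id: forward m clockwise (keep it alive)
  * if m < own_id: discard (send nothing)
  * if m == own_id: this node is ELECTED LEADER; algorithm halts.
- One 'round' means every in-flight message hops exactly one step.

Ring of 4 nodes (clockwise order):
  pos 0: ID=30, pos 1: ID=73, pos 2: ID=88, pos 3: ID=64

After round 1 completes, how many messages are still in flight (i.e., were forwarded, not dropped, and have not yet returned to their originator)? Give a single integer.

Answer: 2

Derivation:
Round 1: pos1(id73) recv 30: drop; pos2(id88) recv 73: drop; pos3(id64) recv 88: fwd; pos0(id30) recv 64: fwd
After round 1: 2 messages still in flight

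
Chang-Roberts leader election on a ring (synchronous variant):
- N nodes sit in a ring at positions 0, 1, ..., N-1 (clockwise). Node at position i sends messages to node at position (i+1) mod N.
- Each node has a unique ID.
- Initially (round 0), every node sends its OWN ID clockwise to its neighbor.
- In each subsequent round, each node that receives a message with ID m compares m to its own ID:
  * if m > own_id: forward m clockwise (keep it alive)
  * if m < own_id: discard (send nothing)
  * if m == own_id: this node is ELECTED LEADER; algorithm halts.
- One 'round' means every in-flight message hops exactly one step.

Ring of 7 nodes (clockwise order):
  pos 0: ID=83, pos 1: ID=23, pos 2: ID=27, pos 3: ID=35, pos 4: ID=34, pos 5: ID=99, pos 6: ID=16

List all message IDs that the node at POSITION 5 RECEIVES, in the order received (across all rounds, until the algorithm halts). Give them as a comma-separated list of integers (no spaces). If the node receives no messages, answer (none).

Answer: 34,35,83,99

Derivation:
Round 1: pos1(id23) recv 83: fwd; pos2(id27) recv 23: drop; pos3(id35) recv 27: drop; pos4(id34) recv 35: fwd; pos5(id99) recv 34: drop; pos6(id16) recv 99: fwd; pos0(id83) recv 16: drop
Round 2: pos2(id27) recv 83: fwd; pos5(id99) recv 35: drop; pos0(id83) recv 99: fwd
Round 3: pos3(id35) recv 83: fwd; pos1(id23) recv 99: fwd
Round 4: pos4(id34) recv 83: fwd; pos2(id27) recv 99: fwd
Round 5: pos5(id99) recv 83: drop; pos3(id35) recv 99: fwd
Round 6: pos4(id34) recv 99: fwd
Round 7: pos5(id99) recv 99: ELECTED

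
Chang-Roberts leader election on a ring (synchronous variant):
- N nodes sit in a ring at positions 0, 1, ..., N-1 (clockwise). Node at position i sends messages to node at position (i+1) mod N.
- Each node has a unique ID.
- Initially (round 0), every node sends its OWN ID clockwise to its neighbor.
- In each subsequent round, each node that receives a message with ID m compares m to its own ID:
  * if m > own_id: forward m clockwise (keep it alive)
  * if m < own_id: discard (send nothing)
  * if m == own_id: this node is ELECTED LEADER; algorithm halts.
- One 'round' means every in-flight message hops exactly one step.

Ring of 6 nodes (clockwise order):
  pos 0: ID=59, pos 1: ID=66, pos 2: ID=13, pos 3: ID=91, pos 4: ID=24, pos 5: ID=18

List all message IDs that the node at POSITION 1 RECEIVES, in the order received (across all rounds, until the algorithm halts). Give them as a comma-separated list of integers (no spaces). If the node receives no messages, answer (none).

Answer: 59,91

Derivation:
Round 1: pos1(id66) recv 59: drop; pos2(id13) recv 66: fwd; pos3(id91) recv 13: drop; pos4(id24) recv 91: fwd; pos5(id18) recv 24: fwd; pos0(id59) recv 18: drop
Round 2: pos3(id91) recv 66: drop; pos5(id18) recv 91: fwd; pos0(id59) recv 24: drop
Round 3: pos0(id59) recv 91: fwd
Round 4: pos1(id66) recv 91: fwd
Round 5: pos2(id13) recv 91: fwd
Round 6: pos3(id91) recv 91: ELECTED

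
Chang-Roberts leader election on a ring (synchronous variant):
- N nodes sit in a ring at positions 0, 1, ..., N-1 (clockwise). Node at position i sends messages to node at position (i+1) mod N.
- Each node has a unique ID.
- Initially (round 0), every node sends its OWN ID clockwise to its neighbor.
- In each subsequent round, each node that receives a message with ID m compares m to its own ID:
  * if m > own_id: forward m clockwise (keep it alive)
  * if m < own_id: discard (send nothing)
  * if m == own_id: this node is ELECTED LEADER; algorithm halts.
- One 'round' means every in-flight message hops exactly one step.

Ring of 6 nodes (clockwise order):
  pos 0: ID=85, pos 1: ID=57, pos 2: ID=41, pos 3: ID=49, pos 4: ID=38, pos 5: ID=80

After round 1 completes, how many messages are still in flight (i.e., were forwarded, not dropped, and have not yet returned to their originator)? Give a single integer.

Answer: 3

Derivation:
Round 1: pos1(id57) recv 85: fwd; pos2(id41) recv 57: fwd; pos3(id49) recv 41: drop; pos4(id38) recv 49: fwd; pos5(id80) recv 38: drop; pos0(id85) recv 80: drop
After round 1: 3 messages still in flight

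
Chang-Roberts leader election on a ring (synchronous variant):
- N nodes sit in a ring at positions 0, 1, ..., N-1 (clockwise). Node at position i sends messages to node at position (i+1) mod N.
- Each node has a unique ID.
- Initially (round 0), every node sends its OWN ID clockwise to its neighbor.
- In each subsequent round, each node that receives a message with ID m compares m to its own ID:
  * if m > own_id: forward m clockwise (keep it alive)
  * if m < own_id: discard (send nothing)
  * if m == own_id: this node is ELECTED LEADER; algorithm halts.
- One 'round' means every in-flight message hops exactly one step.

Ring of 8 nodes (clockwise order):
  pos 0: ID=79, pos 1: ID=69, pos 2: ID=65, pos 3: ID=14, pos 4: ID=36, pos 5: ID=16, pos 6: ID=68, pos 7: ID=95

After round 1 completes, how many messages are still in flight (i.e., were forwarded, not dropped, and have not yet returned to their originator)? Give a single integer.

Round 1: pos1(id69) recv 79: fwd; pos2(id65) recv 69: fwd; pos3(id14) recv 65: fwd; pos4(id36) recv 14: drop; pos5(id16) recv 36: fwd; pos6(id68) recv 16: drop; pos7(id95) recv 68: drop; pos0(id79) recv 95: fwd
After round 1: 5 messages still in flight

Answer: 5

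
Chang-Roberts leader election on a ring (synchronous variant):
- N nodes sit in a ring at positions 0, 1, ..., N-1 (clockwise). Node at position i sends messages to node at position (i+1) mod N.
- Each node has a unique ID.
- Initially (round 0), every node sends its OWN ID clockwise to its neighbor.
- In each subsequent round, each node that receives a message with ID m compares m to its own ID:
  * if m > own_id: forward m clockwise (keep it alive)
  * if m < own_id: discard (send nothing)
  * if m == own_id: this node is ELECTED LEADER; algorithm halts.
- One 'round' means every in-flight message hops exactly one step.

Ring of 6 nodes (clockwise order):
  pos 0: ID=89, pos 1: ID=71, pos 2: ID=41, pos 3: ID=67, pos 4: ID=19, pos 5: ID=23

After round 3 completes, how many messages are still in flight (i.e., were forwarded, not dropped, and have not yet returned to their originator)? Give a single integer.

Answer: 2

Derivation:
Round 1: pos1(id71) recv 89: fwd; pos2(id41) recv 71: fwd; pos3(id67) recv 41: drop; pos4(id19) recv 67: fwd; pos5(id23) recv 19: drop; pos0(id89) recv 23: drop
Round 2: pos2(id41) recv 89: fwd; pos3(id67) recv 71: fwd; pos5(id23) recv 67: fwd
Round 3: pos3(id67) recv 89: fwd; pos4(id19) recv 71: fwd; pos0(id89) recv 67: drop
After round 3: 2 messages still in flight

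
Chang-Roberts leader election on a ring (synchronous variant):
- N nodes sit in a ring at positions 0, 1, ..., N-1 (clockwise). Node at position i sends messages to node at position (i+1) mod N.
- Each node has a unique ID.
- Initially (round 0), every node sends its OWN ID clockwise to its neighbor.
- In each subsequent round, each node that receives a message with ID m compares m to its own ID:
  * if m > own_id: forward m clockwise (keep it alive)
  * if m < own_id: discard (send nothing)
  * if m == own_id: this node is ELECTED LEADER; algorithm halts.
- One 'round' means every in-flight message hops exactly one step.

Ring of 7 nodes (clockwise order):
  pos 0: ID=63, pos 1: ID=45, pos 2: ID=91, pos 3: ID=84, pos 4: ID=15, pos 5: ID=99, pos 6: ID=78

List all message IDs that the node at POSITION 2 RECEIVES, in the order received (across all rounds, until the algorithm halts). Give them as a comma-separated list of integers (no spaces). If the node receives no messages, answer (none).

Answer: 45,63,78,99

Derivation:
Round 1: pos1(id45) recv 63: fwd; pos2(id91) recv 45: drop; pos3(id84) recv 91: fwd; pos4(id15) recv 84: fwd; pos5(id99) recv 15: drop; pos6(id78) recv 99: fwd; pos0(id63) recv 78: fwd
Round 2: pos2(id91) recv 63: drop; pos4(id15) recv 91: fwd; pos5(id99) recv 84: drop; pos0(id63) recv 99: fwd; pos1(id45) recv 78: fwd
Round 3: pos5(id99) recv 91: drop; pos1(id45) recv 99: fwd; pos2(id91) recv 78: drop
Round 4: pos2(id91) recv 99: fwd
Round 5: pos3(id84) recv 99: fwd
Round 6: pos4(id15) recv 99: fwd
Round 7: pos5(id99) recv 99: ELECTED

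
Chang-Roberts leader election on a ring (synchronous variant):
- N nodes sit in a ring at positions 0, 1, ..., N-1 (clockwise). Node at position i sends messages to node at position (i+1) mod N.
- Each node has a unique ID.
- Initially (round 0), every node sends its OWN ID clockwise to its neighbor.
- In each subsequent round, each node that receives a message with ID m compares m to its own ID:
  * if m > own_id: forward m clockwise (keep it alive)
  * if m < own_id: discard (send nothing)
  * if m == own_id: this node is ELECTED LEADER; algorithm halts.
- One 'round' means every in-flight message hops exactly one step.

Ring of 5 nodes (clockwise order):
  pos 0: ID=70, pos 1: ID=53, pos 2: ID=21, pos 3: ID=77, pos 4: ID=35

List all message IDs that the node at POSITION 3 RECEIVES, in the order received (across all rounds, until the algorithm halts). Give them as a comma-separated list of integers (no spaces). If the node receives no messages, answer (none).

Round 1: pos1(id53) recv 70: fwd; pos2(id21) recv 53: fwd; pos3(id77) recv 21: drop; pos4(id35) recv 77: fwd; pos0(id70) recv 35: drop
Round 2: pos2(id21) recv 70: fwd; pos3(id77) recv 53: drop; pos0(id70) recv 77: fwd
Round 3: pos3(id77) recv 70: drop; pos1(id53) recv 77: fwd
Round 4: pos2(id21) recv 77: fwd
Round 5: pos3(id77) recv 77: ELECTED

Answer: 21,53,70,77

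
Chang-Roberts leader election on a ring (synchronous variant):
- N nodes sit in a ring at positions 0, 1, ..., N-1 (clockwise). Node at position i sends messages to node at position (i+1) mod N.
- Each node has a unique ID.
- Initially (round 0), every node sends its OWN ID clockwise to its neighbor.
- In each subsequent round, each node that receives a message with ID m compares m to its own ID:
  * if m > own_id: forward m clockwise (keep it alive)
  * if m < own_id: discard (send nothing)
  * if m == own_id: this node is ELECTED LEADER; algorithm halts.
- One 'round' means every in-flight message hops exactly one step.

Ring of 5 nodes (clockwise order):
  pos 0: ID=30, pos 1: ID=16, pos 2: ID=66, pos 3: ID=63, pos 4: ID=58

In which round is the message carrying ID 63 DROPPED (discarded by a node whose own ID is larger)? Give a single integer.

Round 1: pos1(id16) recv 30: fwd; pos2(id66) recv 16: drop; pos3(id63) recv 66: fwd; pos4(id58) recv 63: fwd; pos0(id30) recv 58: fwd
Round 2: pos2(id66) recv 30: drop; pos4(id58) recv 66: fwd; pos0(id30) recv 63: fwd; pos1(id16) recv 58: fwd
Round 3: pos0(id30) recv 66: fwd; pos1(id16) recv 63: fwd; pos2(id66) recv 58: drop
Round 4: pos1(id16) recv 66: fwd; pos2(id66) recv 63: drop
Round 5: pos2(id66) recv 66: ELECTED
Message ID 63 originates at pos 3; dropped at pos 2 in round 4

Answer: 4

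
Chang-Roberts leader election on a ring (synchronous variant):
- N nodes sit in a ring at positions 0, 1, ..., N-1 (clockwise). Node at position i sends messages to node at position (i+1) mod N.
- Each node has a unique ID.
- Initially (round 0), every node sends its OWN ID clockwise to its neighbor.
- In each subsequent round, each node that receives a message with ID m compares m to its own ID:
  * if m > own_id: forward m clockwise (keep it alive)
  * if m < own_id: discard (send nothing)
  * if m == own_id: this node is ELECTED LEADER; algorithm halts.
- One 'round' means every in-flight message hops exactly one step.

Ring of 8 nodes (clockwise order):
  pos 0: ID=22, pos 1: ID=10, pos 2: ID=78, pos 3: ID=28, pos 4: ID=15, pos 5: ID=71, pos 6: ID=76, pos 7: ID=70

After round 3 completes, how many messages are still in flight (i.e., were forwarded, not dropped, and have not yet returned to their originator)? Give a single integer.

Answer: 2

Derivation:
Round 1: pos1(id10) recv 22: fwd; pos2(id78) recv 10: drop; pos3(id28) recv 78: fwd; pos4(id15) recv 28: fwd; pos5(id71) recv 15: drop; pos6(id76) recv 71: drop; pos7(id70) recv 76: fwd; pos0(id22) recv 70: fwd
Round 2: pos2(id78) recv 22: drop; pos4(id15) recv 78: fwd; pos5(id71) recv 28: drop; pos0(id22) recv 76: fwd; pos1(id10) recv 70: fwd
Round 3: pos5(id71) recv 78: fwd; pos1(id10) recv 76: fwd; pos2(id78) recv 70: drop
After round 3: 2 messages still in flight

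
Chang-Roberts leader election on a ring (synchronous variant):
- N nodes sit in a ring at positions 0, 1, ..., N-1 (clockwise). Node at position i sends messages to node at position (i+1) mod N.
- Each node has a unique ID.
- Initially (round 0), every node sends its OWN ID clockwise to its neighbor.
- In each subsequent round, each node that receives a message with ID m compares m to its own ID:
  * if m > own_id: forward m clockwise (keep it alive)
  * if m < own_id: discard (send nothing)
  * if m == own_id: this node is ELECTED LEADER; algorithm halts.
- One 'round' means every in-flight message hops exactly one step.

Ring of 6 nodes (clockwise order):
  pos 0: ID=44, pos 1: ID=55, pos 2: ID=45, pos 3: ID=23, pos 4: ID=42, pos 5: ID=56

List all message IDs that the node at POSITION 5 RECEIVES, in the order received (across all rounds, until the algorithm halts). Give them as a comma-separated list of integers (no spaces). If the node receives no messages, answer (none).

Answer: 42,45,55,56

Derivation:
Round 1: pos1(id55) recv 44: drop; pos2(id45) recv 55: fwd; pos3(id23) recv 45: fwd; pos4(id42) recv 23: drop; pos5(id56) recv 42: drop; pos0(id44) recv 56: fwd
Round 2: pos3(id23) recv 55: fwd; pos4(id42) recv 45: fwd; pos1(id55) recv 56: fwd
Round 3: pos4(id42) recv 55: fwd; pos5(id56) recv 45: drop; pos2(id45) recv 56: fwd
Round 4: pos5(id56) recv 55: drop; pos3(id23) recv 56: fwd
Round 5: pos4(id42) recv 56: fwd
Round 6: pos5(id56) recv 56: ELECTED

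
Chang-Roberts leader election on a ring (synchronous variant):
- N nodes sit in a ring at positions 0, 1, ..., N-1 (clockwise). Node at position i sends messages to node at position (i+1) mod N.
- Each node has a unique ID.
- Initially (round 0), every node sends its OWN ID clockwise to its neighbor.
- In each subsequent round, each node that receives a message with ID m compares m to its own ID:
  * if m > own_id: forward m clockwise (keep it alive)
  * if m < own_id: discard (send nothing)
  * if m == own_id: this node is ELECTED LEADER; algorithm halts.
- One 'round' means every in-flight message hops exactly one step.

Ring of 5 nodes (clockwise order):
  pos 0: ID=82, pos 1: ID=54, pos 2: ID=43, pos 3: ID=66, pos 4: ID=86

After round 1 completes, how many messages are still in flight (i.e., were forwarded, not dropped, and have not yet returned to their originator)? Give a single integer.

Round 1: pos1(id54) recv 82: fwd; pos2(id43) recv 54: fwd; pos3(id66) recv 43: drop; pos4(id86) recv 66: drop; pos0(id82) recv 86: fwd
After round 1: 3 messages still in flight

Answer: 3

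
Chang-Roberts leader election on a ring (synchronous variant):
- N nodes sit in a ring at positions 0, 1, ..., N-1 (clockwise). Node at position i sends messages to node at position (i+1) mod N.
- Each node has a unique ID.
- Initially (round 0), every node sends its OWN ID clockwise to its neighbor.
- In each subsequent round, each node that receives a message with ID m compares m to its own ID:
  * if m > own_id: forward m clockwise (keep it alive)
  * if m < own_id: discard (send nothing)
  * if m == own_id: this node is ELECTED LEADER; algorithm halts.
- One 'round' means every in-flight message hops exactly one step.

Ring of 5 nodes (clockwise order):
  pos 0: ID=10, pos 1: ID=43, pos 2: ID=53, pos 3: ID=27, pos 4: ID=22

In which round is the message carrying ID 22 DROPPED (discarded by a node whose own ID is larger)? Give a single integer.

Answer: 2

Derivation:
Round 1: pos1(id43) recv 10: drop; pos2(id53) recv 43: drop; pos3(id27) recv 53: fwd; pos4(id22) recv 27: fwd; pos0(id10) recv 22: fwd
Round 2: pos4(id22) recv 53: fwd; pos0(id10) recv 27: fwd; pos1(id43) recv 22: drop
Round 3: pos0(id10) recv 53: fwd; pos1(id43) recv 27: drop
Round 4: pos1(id43) recv 53: fwd
Round 5: pos2(id53) recv 53: ELECTED
Message ID 22 originates at pos 4; dropped at pos 1 in round 2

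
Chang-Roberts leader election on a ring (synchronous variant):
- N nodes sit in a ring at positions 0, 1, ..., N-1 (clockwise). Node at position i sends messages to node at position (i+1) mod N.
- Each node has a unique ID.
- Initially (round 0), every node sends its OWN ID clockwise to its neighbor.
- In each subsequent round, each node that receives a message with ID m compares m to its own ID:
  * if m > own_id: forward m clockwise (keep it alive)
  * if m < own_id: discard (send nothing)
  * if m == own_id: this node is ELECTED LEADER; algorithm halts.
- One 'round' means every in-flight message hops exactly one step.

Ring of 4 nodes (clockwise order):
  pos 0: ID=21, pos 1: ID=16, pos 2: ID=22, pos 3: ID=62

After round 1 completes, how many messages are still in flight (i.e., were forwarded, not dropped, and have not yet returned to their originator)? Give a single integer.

Round 1: pos1(id16) recv 21: fwd; pos2(id22) recv 16: drop; pos3(id62) recv 22: drop; pos0(id21) recv 62: fwd
After round 1: 2 messages still in flight

Answer: 2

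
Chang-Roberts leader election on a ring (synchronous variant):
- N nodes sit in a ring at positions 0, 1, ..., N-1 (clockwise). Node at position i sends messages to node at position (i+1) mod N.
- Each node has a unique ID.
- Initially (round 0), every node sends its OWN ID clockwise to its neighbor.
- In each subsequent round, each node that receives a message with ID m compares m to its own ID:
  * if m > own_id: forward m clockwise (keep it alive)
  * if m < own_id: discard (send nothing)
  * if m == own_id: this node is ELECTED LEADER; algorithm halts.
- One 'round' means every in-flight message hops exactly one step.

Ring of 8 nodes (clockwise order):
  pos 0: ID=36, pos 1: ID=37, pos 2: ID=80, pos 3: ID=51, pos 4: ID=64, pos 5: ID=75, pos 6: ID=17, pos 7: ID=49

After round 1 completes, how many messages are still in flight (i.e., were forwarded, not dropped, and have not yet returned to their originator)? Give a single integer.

Answer: 3

Derivation:
Round 1: pos1(id37) recv 36: drop; pos2(id80) recv 37: drop; pos3(id51) recv 80: fwd; pos4(id64) recv 51: drop; pos5(id75) recv 64: drop; pos6(id17) recv 75: fwd; pos7(id49) recv 17: drop; pos0(id36) recv 49: fwd
After round 1: 3 messages still in flight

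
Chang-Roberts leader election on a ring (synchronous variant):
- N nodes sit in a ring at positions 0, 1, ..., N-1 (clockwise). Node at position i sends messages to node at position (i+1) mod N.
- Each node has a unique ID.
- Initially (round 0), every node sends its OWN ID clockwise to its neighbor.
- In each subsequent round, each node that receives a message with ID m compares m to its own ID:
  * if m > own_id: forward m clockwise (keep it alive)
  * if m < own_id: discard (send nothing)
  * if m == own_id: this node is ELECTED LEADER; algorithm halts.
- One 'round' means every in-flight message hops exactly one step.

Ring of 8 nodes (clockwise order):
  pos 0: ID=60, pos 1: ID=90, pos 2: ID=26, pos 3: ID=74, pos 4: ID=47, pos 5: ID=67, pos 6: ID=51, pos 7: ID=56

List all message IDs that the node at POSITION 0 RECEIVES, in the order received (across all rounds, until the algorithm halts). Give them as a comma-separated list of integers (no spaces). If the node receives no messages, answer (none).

Round 1: pos1(id90) recv 60: drop; pos2(id26) recv 90: fwd; pos3(id74) recv 26: drop; pos4(id47) recv 74: fwd; pos5(id67) recv 47: drop; pos6(id51) recv 67: fwd; pos7(id56) recv 51: drop; pos0(id60) recv 56: drop
Round 2: pos3(id74) recv 90: fwd; pos5(id67) recv 74: fwd; pos7(id56) recv 67: fwd
Round 3: pos4(id47) recv 90: fwd; pos6(id51) recv 74: fwd; pos0(id60) recv 67: fwd
Round 4: pos5(id67) recv 90: fwd; pos7(id56) recv 74: fwd; pos1(id90) recv 67: drop
Round 5: pos6(id51) recv 90: fwd; pos0(id60) recv 74: fwd
Round 6: pos7(id56) recv 90: fwd; pos1(id90) recv 74: drop
Round 7: pos0(id60) recv 90: fwd
Round 8: pos1(id90) recv 90: ELECTED

Answer: 56,67,74,90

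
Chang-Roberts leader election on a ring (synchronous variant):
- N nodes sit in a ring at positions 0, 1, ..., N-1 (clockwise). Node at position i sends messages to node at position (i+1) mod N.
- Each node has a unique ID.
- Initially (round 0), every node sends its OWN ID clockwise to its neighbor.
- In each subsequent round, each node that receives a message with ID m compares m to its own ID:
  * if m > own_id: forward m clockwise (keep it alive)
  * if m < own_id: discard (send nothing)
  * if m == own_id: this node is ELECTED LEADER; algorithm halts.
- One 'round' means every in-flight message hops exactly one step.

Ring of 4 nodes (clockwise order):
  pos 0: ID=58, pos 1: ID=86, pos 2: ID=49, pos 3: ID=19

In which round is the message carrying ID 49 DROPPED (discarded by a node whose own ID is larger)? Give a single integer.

Round 1: pos1(id86) recv 58: drop; pos2(id49) recv 86: fwd; pos3(id19) recv 49: fwd; pos0(id58) recv 19: drop
Round 2: pos3(id19) recv 86: fwd; pos0(id58) recv 49: drop
Round 3: pos0(id58) recv 86: fwd
Round 4: pos1(id86) recv 86: ELECTED
Message ID 49 originates at pos 2; dropped at pos 0 in round 2

Answer: 2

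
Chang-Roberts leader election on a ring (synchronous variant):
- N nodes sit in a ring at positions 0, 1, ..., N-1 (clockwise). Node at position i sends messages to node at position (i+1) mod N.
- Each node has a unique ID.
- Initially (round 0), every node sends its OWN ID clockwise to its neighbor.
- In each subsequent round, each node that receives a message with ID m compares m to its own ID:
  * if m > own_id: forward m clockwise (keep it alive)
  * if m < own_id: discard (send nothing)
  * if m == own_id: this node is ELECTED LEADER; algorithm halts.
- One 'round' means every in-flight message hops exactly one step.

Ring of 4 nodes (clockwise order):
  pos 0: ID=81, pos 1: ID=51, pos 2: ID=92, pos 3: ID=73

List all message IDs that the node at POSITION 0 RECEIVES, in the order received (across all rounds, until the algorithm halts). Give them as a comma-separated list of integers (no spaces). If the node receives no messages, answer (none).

Answer: 73,92

Derivation:
Round 1: pos1(id51) recv 81: fwd; pos2(id92) recv 51: drop; pos3(id73) recv 92: fwd; pos0(id81) recv 73: drop
Round 2: pos2(id92) recv 81: drop; pos0(id81) recv 92: fwd
Round 3: pos1(id51) recv 92: fwd
Round 4: pos2(id92) recv 92: ELECTED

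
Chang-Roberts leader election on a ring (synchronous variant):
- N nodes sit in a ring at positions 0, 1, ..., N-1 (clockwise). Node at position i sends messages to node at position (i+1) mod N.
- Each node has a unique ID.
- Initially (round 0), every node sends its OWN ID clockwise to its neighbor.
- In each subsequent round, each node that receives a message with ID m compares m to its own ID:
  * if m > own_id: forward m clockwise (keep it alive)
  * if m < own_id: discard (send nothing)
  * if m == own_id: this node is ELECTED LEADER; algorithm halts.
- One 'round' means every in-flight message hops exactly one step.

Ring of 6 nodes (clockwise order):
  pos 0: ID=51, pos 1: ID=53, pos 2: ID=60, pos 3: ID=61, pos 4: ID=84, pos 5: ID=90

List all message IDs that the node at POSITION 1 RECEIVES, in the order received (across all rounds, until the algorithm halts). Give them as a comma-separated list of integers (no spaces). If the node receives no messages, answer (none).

Answer: 51,90

Derivation:
Round 1: pos1(id53) recv 51: drop; pos2(id60) recv 53: drop; pos3(id61) recv 60: drop; pos4(id84) recv 61: drop; pos5(id90) recv 84: drop; pos0(id51) recv 90: fwd
Round 2: pos1(id53) recv 90: fwd
Round 3: pos2(id60) recv 90: fwd
Round 4: pos3(id61) recv 90: fwd
Round 5: pos4(id84) recv 90: fwd
Round 6: pos5(id90) recv 90: ELECTED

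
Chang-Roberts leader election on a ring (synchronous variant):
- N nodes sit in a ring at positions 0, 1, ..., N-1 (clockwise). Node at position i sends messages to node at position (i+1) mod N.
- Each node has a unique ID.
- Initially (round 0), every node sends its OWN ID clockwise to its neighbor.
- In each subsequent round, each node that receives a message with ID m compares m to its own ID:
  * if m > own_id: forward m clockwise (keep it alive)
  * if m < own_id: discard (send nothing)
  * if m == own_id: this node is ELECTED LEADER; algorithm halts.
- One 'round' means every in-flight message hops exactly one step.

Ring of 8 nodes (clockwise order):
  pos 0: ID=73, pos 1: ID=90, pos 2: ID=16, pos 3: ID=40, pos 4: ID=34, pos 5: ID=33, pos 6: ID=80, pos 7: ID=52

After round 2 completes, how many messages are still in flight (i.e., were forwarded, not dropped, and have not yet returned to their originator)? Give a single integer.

Round 1: pos1(id90) recv 73: drop; pos2(id16) recv 90: fwd; pos3(id40) recv 16: drop; pos4(id34) recv 40: fwd; pos5(id33) recv 34: fwd; pos6(id80) recv 33: drop; pos7(id52) recv 80: fwd; pos0(id73) recv 52: drop
Round 2: pos3(id40) recv 90: fwd; pos5(id33) recv 40: fwd; pos6(id80) recv 34: drop; pos0(id73) recv 80: fwd
After round 2: 3 messages still in flight

Answer: 3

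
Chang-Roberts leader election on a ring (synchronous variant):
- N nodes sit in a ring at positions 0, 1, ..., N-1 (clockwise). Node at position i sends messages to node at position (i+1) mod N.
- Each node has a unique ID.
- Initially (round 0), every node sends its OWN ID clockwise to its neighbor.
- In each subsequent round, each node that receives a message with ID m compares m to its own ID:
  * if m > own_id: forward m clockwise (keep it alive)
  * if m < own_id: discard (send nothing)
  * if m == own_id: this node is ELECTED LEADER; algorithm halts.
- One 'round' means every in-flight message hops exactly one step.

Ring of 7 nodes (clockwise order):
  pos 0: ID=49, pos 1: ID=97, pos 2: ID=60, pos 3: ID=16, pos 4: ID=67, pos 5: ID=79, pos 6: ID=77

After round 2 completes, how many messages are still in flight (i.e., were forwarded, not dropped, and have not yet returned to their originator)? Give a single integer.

Round 1: pos1(id97) recv 49: drop; pos2(id60) recv 97: fwd; pos3(id16) recv 60: fwd; pos4(id67) recv 16: drop; pos5(id79) recv 67: drop; pos6(id77) recv 79: fwd; pos0(id49) recv 77: fwd
Round 2: pos3(id16) recv 97: fwd; pos4(id67) recv 60: drop; pos0(id49) recv 79: fwd; pos1(id97) recv 77: drop
After round 2: 2 messages still in flight

Answer: 2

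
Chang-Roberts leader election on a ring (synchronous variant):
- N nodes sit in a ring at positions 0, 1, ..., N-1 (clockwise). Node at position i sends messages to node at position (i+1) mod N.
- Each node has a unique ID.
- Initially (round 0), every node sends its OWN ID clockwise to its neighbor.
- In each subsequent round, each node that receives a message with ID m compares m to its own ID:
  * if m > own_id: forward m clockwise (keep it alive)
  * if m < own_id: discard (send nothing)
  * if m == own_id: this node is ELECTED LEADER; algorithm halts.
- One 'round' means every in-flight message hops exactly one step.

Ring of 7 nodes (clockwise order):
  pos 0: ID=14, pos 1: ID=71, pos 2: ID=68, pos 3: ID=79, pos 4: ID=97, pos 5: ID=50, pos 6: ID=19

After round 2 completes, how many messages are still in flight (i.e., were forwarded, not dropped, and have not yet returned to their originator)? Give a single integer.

Round 1: pos1(id71) recv 14: drop; pos2(id68) recv 71: fwd; pos3(id79) recv 68: drop; pos4(id97) recv 79: drop; pos5(id50) recv 97: fwd; pos6(id19) recv 50: fwd; pos0(id14) recv 19: fwd
Round 2: pos3(id79) recv 71: drop; pos6(id19) recv 97: fwd; pos0(id14) recv 50: fwd; pos1(id71) recv 19: drop
After round 2: 2 messages still in flight

Answer: 2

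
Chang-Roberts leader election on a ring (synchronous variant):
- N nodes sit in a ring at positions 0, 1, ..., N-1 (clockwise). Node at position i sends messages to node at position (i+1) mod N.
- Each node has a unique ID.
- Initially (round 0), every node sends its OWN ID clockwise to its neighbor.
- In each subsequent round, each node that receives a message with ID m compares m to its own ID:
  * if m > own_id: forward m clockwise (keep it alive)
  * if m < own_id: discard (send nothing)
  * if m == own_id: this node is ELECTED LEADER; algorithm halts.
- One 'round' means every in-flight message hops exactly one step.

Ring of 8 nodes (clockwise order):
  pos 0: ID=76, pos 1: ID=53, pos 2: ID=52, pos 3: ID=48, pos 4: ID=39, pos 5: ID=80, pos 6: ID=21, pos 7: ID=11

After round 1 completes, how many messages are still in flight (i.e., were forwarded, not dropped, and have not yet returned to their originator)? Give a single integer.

Round 1: pos1(id53) recv 76: fwd; pos2(id52) recv 53: fwd; pos3(id48) recv 52: fwd; pos4(id39) recv 48: fwd; pos5(id80) recv 39: drop; pos6(id21) recv 80: fwd; pos7(id11) recv 21: fwd; pos0(id76) recv 11: drop
After round 1: 6 messages still in flight

Answer: 6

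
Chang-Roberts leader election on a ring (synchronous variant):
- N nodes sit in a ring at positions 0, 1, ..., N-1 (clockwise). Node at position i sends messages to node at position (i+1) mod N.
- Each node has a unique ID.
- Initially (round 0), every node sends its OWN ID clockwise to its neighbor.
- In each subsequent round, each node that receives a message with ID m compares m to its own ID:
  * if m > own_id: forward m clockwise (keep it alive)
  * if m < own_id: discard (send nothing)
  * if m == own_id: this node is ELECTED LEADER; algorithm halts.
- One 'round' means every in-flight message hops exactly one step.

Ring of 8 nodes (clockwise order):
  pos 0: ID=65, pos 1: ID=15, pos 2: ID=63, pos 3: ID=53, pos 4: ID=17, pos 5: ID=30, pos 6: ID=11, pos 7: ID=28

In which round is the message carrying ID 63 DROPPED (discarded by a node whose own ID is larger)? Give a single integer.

Answer: 6

Derivation:
Round 1: pos1(id15) recv 65: fwd; pos2(id63) recv 15: drop; pos3(id53) recv 63: fwd; pos4(id17) recv 53: fwd; pos5(id30) recv 17: drop; pos6(id11) recv 30: fwd; pos7(id28) recv 11: drop; pos0(id65) recv 28: drop
Round 2: pos2(id63) recv 65: fwd; pos4(id17) recv 63: fwd; pos5(id30) recv 53: fwd; pos7(id28) recv 30: fwd
Round 3: pos3(id53) recv 65: fwd; pos5(id30) recv 63: fwd; pos6(id11) recv 53: fwd; pos0(id65) recv 30: drop
Round 4: pos4(id17) recv 65: fwd; pos6(id11) recv 63: fwd; pos7(id28) recv 53: fwd
Round 5: pos5(id30) recv 65: fwd; pos7(id28) recv 63: fwd; pos0(id65) recv 53: drop
Round 6: pos6(id11) recv 65: fwd; pos0(id65) recv 63: drop
Round 7: pos7(id28) recv 65: fwd
Round 8: pos0(id65) recv 65: ELECTED
Message ID 63 originates at pos 2; dropped at pos 0 in round 6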